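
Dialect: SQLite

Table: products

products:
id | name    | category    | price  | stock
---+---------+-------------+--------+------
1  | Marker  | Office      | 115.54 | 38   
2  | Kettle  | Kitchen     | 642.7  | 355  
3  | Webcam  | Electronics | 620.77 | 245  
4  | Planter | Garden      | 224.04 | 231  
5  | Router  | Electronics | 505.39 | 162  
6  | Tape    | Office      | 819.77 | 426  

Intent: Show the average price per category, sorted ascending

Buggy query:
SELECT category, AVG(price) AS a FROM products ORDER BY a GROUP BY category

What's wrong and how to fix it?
Bug: GROUP BY must precede ORDER BY

Fix: Move ORDER BY to the end, after GROUP BY

Corrected query:
SELECT category, AVG(price) AS a FROM products GROUP BY category ORDER BY a

Result:
category    | a      
------------+--------
Garden      | 224.04 
Office      | 467.655
Electronics | 563.08 
Kitchen     | 642.7  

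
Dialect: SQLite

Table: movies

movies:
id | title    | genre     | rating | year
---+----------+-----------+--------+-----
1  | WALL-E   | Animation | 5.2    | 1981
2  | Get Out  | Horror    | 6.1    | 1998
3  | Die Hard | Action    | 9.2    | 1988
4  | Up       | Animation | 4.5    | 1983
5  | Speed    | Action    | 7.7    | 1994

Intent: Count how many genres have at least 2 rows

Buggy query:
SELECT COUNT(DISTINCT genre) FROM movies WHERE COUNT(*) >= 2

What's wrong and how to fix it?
Bug: WHERE filters individual rows, not groups, so a group-level COUNT is invalid there

Fix: Group first with HAVING COUNT(*) >= 2, then COUNT the resulting groups

Corrected query:
SELECT COUNT(*) FROM (SELECT genre FROM movies GROUP BY genre HAVING COUNT(*) >= 2)

Result:
COUNT(*)
--------
2       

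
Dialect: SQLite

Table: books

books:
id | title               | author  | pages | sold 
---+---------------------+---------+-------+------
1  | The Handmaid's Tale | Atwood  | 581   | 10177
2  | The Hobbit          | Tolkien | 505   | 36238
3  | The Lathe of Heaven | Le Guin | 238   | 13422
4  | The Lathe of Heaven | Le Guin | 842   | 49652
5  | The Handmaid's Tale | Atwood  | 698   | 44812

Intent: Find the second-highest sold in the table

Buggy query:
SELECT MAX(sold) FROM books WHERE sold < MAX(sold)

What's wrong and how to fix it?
Bug: The inner MAX is an aggregate inside WHERE, which is not allowed

Fix: Compute the overall MAX in a subquery, then take MAX of rows below it

Corrected query:
SELECT MAX(sold) FROM books WHERE sold < (SELECT MAX(sold) FROM books)

Result:
MAX(sold)
---------
44812    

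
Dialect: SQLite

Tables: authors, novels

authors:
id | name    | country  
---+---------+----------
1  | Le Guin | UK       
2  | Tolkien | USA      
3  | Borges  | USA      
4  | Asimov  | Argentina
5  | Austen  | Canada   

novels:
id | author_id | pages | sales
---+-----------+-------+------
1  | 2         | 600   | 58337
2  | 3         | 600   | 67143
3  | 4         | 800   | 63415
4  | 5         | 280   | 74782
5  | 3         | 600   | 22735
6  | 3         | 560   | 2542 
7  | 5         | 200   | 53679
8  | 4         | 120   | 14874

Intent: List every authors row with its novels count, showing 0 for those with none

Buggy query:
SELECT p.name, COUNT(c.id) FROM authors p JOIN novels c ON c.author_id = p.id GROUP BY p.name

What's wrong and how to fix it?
Bug: An inner join excludes parents with zero children

Fix: Use LEFT JOIN so parents without children still appear (COUNT(c.id) gives 0)

Corrected query:
SELECT p.name, COUNT(c.id) FROM authors p LEFT JOIN novels c ON c.author_id = p.id GROUP BY p.name

Result:
name    | COUNT(c.id)
--------+------------
Asimov  | 2          
Austen  | 2          
Borges  | 3          
Le Guin | 0          
Tolkien | 1          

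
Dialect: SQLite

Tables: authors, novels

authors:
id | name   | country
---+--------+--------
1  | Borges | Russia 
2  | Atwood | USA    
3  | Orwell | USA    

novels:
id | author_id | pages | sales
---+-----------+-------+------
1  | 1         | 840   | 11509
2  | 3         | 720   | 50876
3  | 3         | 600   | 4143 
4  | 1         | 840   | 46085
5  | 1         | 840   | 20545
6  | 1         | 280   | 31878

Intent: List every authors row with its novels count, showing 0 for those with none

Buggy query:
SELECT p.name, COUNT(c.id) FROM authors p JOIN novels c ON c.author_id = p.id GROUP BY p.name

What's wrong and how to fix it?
Bug: An inner join excludes parents with zero children

Fix: Switch to LEFT JOIN to retain unmatched parent rows

Corrected query:
SELECT p.name, COUNT(c.id) FROM authors p LEFT JOIN novels c ON c.author_id = p.id GROUP BY p.name

Result:
name   | COUNT(c.id)
-------+------------
Atwood | 0          
Borges | 4          
Orwell | 2          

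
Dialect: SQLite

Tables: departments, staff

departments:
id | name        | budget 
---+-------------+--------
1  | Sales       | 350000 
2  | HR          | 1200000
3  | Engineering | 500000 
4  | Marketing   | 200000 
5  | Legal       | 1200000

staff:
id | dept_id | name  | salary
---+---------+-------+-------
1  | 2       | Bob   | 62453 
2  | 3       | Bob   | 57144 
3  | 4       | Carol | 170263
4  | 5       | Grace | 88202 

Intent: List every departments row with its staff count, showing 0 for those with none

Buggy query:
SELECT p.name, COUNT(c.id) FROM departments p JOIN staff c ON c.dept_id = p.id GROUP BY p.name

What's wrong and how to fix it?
Bug: INNER JOIN drops departments rows that have no matching staff rows

Fix: Switch to LEFT JOIN to retain unmatched parent rows

Corrected query:
SELECT p.name, COUNT(c.id) FROM departments p LEFT JOIN staff c ON c.dept_id = p.id GROUP BY p.name

Result:
name        | COUNT(c.id)
------------+------------
Engineering | 1          
HR          | 1          
Legal       | 1          
Marketing   | 1          
Sales       | 0          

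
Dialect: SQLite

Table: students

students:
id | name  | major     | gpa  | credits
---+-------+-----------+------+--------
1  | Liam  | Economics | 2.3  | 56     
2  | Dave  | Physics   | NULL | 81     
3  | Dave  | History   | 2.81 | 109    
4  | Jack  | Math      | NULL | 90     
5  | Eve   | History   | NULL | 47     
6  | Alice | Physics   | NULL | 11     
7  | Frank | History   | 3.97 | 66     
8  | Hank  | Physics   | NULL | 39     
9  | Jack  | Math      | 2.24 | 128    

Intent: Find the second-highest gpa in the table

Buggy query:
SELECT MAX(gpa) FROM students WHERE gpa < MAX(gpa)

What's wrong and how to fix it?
Bug: MAX(gpa) on the right of the comparison is an aggregate-in-WHERE error

Fix: Put the inner MAX in a scalar subquery

Corrected query:
SELECT MAX(gpa) FROM students WHERE gpa < (SELECT MAX(gpa) FROM students)

Result:
MAX(gpa)
--------
2.81    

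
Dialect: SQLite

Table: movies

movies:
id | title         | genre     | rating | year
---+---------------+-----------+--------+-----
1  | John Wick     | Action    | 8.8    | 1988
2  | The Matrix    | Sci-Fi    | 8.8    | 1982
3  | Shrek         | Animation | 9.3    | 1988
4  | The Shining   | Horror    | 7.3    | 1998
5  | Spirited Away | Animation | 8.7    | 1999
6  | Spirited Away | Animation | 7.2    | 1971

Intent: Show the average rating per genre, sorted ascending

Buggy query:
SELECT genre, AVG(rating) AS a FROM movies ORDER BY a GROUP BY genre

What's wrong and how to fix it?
Bug: ORDER BY appears before GROUP BY; SQL clause order requires GROUP BY first

Fix: Move ORDER BY to the end, after GROUP BY

Corrected query:
SELECT genre, AVG(rating) AS a FROM movies GROUP BY genre ORDER BY a

Result:
genre     | a  
----------+----
Horror    | 7.3
Animation | 8.4
Action    | 8.8
Sci-Fi    | 8.8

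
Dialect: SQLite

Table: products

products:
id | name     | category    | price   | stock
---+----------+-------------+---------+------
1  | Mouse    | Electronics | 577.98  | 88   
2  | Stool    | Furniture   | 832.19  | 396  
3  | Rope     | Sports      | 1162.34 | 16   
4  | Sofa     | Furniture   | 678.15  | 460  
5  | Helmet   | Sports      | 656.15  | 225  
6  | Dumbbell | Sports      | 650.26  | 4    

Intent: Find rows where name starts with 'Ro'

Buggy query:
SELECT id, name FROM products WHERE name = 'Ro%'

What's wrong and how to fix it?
Bug: Wildcards only work with LIKE; '=' treats '%' as a literal character

Fix: Replace '=' with LIKE so 'Ro%' is treated as a pattern

Corrected query:
SELECT id, name FROM products WHERE name LIKE 'Ro%'

Result:
id | name
---+-----
3  | Rope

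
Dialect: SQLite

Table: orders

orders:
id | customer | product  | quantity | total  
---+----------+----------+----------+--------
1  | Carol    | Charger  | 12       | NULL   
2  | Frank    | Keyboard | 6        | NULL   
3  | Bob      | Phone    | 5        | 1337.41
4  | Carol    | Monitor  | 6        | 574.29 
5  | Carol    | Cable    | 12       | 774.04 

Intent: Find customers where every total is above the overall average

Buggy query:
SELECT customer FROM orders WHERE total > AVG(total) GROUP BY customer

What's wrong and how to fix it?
Bug: WHERE evaluates per row before aggregation, so AVG() is unavailable

Fix: Use a subquery for AVG and a HAVING MIN(...) filter so the condition holds for every row in the group

Corrected query:
SELECT customer FROM orders GROUP BY customer HAVING MIN(total) > (SELECT AVG(total) FROM orders)

Result:
customer
--------
Bob     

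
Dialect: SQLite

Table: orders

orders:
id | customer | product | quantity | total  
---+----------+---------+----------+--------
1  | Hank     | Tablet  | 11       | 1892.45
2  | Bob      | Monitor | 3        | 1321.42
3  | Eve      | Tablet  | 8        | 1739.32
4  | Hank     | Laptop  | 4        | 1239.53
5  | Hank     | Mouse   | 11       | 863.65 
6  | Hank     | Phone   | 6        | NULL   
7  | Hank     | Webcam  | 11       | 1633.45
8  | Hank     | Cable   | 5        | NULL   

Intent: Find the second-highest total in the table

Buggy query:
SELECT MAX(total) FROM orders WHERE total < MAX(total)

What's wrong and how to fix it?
Bug: MAX(total) on the right of the comparison is an aggregate-in-WHERE error

Fix: Compute the overall MAX in a subquery, then take MAX of rows below it

Corrected query:
SELECT MAX(total) FROM orders WHERE total < (SELECT MAX(total) FROM orders)

Result:
MAX(total)
----------
1739.32   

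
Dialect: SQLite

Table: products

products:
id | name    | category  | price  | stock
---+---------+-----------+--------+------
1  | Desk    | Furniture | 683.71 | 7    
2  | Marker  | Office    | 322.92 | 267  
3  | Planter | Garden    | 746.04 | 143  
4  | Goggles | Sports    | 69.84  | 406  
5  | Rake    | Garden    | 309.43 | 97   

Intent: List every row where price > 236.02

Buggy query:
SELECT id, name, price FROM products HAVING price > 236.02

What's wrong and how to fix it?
Bug: HAVING filters the output of aggregation, but this query has no GROUP BY and no aggregate functions, so SQLite rejects it (HAVING clause on a non-aggregate query); the condition here is per row

Fix: Use WHERE for row-level filtering

Corrected query:
SELECT id, name, price FROM products WHERE price > 236.02

Result:
id | name    | price 
---+---------+-------
1  | Desk    | 683.71
2  | Marker  | 322.92
3  | Planter | 746.04
5  | Rake    | 309.43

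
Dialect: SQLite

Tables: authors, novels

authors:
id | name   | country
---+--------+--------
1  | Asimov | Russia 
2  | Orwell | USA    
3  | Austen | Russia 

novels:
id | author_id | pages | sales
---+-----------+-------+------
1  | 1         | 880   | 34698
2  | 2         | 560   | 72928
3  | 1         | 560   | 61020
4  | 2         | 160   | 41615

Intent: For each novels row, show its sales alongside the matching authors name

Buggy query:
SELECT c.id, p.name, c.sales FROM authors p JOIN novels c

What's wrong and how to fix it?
Bug: Missing join condition: each novels row is matched to all authors rows instead of just its own

Fix: Specify the join condition linking the foreign key to the parent id

Corrected query:
SELECT c.id, p.name, c.sales FROM authors p JOIN novels c ON c.author_id = p.id

Result:
id | name   | sales
---+--------+------
1  | Asimov | 34698
2  | Orwell | 72928
3  | Asimov | 61020
4  | Orwell | 41615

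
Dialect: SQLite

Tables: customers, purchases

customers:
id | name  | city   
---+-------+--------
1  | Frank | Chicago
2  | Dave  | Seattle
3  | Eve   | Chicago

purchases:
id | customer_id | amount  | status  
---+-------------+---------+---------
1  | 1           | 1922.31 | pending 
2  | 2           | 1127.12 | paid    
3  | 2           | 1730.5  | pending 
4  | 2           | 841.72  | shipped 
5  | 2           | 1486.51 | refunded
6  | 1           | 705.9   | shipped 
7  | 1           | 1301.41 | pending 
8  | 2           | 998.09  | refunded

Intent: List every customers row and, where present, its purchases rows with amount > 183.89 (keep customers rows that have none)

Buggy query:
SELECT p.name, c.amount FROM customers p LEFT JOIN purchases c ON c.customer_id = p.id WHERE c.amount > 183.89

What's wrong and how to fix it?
Bug: A WHERE condition on the right-hand table after LEFT JOIN drops unmatched parents

Fix: Move the right-table condition into the ON clause so unmatched parents are kept

Corrected query:
SELECT p.name, c.amount FROM customers p LEFT JOIN purchases c ON c.customer_id = p.id AND c.amount > 183.89

Result:
name  | amount 
------+--------
Frank | 705.9  
Frank | 1301.41
Frank | 1922.31
Dave  | 841.72 
Dave  | 998.09 
Dave  | 1127.12
Dave  | 1486.51
Dave  | 1730.5 
Eve   | NULL   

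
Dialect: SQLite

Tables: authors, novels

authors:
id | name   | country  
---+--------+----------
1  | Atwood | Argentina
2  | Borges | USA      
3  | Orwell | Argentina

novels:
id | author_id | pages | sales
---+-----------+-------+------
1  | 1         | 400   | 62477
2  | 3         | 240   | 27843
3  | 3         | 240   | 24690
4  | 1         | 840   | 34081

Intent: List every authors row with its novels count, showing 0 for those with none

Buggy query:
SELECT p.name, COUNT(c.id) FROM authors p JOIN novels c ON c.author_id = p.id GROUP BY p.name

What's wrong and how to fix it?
Bug: An inner join excludes parents with zero children

Fix: Switch to LEFT JOIN to retain unmatched parent rows

Corrected query:
SELECT p.name, COUNT(c.id) FROM authors p LEFT JOIN novels c ON c.author_id = p.id GROUP BY p.name

Result:
name   | COUNT(c.id)
-------+------------
Atwood | 2          
Borges | 0          
Orwell | 2          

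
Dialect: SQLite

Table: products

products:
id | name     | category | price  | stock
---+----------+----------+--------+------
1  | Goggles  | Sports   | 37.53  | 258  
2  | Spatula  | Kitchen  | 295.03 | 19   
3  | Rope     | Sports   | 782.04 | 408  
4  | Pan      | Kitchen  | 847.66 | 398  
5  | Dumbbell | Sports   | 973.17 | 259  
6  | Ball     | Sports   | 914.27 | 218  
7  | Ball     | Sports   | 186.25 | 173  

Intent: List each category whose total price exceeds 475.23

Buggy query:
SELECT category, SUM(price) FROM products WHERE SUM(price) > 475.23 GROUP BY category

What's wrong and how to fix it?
Bug: Aggregate functions cannot appear in a WHERE clause

Fix: Move the aggregate condition to a HAVING clause

Corrected query:
SELECT category, SUM(price) FROM products GROUP BY category HAVING SUM(price) > 475.23

Result:
category | SUM(price)
---------+-----------
Kitchen  | 1142.69   
Sports   | 2893.26   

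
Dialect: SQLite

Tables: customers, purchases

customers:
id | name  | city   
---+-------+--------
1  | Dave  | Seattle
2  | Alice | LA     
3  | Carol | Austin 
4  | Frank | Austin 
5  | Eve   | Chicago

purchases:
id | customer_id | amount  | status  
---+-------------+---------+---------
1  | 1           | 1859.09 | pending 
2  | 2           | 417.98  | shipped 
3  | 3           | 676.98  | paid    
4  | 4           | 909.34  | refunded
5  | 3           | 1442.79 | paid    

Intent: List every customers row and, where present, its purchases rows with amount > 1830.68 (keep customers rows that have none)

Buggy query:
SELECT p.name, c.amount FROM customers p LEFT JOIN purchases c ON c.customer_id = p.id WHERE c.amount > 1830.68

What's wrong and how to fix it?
Bug: Filtering c.amount in WHERE discards the NULL rows produced by LEFT JOIN, turning it into an inner join

Fix: Move the right-table condition into the ON clause so unmatched parents are kept

Corrected query:
SELECT p.name, c.amount FROM customers p LEFT JOIN purchases c ON c.customer_id = p.id AND c.amount > 1830.68

Result:
name  | amount 
------+--------
Dave  | 1859.09
Alice | NULL   
Carol | NULL   
Frank | NULL   
Eve   | NULL   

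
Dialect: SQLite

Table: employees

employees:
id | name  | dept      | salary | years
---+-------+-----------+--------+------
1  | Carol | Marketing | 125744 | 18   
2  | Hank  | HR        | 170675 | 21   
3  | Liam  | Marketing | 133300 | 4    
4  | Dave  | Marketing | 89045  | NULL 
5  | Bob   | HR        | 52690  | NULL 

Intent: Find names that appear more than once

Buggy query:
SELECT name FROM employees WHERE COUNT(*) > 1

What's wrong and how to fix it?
Bug: WHERE can't reference COUNT(*); aggregates are computed after WHERE

Fix: Group first, then use HAVING for the count condition

Corrected query:
SELECT name FROM employees GROUP BY name HAVING COUNT(*) > 1

Result:
(no rows)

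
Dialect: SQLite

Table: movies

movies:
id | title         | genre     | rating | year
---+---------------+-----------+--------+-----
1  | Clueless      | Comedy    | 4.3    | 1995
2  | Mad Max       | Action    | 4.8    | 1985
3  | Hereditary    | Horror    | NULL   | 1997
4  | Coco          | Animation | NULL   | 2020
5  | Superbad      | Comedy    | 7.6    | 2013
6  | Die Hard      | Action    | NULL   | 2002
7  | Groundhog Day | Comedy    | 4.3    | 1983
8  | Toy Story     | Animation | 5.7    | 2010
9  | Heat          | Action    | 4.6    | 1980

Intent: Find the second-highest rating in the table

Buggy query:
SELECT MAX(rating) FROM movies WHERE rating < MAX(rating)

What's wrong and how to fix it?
Bug: MAX(rating) on the right of the comparison is an aggregate-in-WHERE error

Fix: Compute the overall MAX in a subquery, then take MAX of rows below it

Corrected query:
SELECT MAX(rating) FROM movies WHERE rating < (SELECT MAX(rating) FROM movies)

Result:
MAX(rating)
-----------
5.7        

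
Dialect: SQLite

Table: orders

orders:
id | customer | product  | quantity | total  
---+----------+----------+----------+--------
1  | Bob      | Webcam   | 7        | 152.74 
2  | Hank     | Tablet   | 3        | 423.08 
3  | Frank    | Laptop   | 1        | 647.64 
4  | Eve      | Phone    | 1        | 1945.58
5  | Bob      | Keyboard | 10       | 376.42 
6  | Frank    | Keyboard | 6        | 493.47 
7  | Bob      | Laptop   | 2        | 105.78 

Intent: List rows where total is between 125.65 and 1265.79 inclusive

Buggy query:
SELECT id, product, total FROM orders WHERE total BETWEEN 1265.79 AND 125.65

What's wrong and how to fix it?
Bug: BETWEEN expects the lower bound first; with 1265.79 AND 125.65 the range is empty

Fix: Write BETWEEN 125.65 AND 1265.79

Corrected query:
SELECT id, product, total FROM orders WHERE total BETWEEN 125.65 AND 1265.79

Result:
id | product  | total 
---+----------+-------
1  | Webcam   | 152.74
2  | Tablet   | 423.08
3  | Laptop   | 647.64
5  | Keyboard | 376.42
6  | Keyboard | 493.47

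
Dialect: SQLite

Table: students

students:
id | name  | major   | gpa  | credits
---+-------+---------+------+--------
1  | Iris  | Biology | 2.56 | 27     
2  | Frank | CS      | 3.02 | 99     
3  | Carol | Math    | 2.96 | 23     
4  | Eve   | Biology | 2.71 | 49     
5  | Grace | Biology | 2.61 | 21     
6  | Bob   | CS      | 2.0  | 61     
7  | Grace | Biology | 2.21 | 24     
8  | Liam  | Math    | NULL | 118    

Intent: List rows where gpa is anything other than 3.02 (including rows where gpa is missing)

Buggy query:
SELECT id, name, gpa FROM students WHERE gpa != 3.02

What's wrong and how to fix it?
Bug: 'gpa != 3.02' is unknown when gpa is NULL, so NULL rows are silently excluded

Fix: Handle NULL separately with IS NULL alongside the inequality

Corrected query:
SELECT id, name, gpa FROM students WHERE gpa != 3.02 OR gpa IS NULL

Result:
id | name  | gpa 
---+-------+-----
1  | Iris  | 2.56
3  | Carol | 2.96
4  | Eve   | 2.71
5  | Grace | 2.61
6  | Bob   | 2   
7  | Grace | 2.21
8  | Liam  | NULL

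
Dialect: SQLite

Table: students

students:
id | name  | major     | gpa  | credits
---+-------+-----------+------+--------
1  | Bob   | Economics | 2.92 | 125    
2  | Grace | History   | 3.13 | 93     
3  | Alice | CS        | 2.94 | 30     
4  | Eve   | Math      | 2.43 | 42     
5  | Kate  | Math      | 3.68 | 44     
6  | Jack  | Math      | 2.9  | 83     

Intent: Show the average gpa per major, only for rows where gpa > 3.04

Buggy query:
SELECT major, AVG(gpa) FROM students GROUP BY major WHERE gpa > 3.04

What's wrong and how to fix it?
Bug: WHERE cannot follow GROUP BY

Fix: Move the WHERE clause before GROUP BY

Corrected query:
SELECT major, AVG(gpa) FROM students WHERE gpa > 3.04 GROUP BY major

Result:
major   | AVG(gpa)
--------+---------
History | 3.13    
Math    | 3.68    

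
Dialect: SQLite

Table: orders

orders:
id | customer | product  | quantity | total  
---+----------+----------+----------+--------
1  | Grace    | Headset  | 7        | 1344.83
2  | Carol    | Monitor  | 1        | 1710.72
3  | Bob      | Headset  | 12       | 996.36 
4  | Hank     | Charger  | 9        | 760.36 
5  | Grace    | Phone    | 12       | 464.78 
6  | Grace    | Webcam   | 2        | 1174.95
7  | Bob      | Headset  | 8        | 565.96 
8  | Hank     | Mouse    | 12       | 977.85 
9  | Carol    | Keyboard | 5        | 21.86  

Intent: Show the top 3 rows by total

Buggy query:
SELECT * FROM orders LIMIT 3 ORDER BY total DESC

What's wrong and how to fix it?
Bug: LIMIT must come after ORDER BY

Fix: Sort with ORDER BY, then apply LIMIT

Corrected query:
SELECT * FROM orders ORDER BY total DESC LIMIT 3

Result:
id | customer | product | quantity | total  
---+----------+---------+----------+--------
2  | Carol    | Monitor | 1        | 1710.72
1  | Grace    | Headset | 7        | 1344.83
6  | Grace    | Webcam  | 2        | 1174.95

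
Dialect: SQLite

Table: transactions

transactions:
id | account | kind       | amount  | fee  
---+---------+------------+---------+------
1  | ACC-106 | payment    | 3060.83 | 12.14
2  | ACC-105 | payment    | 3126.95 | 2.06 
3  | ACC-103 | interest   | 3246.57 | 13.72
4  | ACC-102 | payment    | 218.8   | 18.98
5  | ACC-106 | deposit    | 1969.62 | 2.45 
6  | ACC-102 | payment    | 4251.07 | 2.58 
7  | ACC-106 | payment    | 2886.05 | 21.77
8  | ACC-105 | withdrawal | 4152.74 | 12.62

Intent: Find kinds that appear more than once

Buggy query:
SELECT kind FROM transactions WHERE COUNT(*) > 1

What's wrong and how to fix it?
Bug: WHERE can't reference COUNT(*); aggregates are computed after WHERE

Fix: Group first, then use HAVING for the count condition

Corrected query:
SELECT kind FROM transactions GROUP BY kind HAVING COUNT(*) > 1

Result:
kind   
-------
payment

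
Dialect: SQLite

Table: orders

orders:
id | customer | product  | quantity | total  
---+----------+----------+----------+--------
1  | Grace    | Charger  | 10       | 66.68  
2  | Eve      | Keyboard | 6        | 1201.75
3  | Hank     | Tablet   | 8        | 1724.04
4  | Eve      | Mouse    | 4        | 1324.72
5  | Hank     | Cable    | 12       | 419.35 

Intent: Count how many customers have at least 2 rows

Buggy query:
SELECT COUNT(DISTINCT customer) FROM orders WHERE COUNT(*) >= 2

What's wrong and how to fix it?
Bug: COUNT(*) cannot appear in WHERE; the per-group count doesn't exist yet

Fix: Group first with HAVING COUNT(*) >= 2, then COUNT the resulting groups

Corrected query:
SELECT COUNT(*) FROM (SELECT customer FROM orders GROUP BY customer HAVING COUNT(*) >= 2)

Result:
COUNT(*)
--------
2       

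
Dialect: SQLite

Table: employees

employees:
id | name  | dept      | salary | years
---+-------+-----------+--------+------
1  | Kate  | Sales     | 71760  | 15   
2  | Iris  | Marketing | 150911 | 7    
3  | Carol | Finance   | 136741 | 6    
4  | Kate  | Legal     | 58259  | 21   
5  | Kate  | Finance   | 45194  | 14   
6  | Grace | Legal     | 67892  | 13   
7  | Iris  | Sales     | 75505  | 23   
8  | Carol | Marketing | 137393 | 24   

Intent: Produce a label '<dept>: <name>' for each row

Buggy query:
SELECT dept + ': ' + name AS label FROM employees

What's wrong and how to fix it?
Bug: '+' is numeric addition; on text columns SQLite converts them to 0 instead of concatenating

Fix: Replace + with || to concatenate text

Corrected query:
SELECT dept || ': ' || name AS label FROM employees

Result:
label           
----------------
Sales: Kate     
Marketing: Iris 
Finance: Carol  
Legal: Kate     
Finance: Kate   
Legal: Grace    
Sales: Iris     
Marketing: Carol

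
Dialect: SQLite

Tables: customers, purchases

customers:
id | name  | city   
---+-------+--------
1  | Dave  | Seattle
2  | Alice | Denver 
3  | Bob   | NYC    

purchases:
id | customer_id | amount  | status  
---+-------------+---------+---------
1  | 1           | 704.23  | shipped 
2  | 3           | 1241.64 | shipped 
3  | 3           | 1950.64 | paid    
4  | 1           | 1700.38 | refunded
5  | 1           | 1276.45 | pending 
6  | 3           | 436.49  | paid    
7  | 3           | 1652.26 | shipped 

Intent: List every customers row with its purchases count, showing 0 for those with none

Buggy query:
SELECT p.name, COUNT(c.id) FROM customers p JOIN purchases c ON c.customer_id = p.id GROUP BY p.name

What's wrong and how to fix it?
Bug: INNER JOIN drops customers rows that have no matching purchases rows

Fix: Use LEFT JOIN so parents without children still appear (COUNT(c.id) gives 0)

Corrected query:
SELECT p.name, COUNT(c.id) FROM customers p LEFT JOIN purchases c ON c.customer_id = p.id GROUP BY p.name

Result:
name  | COUNT(c.id)
------+------------
Alice | 0          
Bob   | 4          
Dave  | 3          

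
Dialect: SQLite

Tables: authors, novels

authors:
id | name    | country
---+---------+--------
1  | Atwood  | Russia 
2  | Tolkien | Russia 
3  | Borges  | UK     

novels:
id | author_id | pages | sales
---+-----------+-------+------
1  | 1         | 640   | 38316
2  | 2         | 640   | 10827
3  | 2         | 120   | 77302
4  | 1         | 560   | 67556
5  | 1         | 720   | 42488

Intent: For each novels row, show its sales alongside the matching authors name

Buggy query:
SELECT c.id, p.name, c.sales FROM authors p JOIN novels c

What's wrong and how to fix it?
Bug: Missing join condition: each novels row is matched to all authors rows instead of just its own

Fix: Specify the join condition linking the foreign key to the parent id

Corrected query:
SELECT c.id, p.name, c.sales FROM authors p JOIN novels c ON c.author_id = p.id

Result:
id | name    | sales
---+---------+------
1  | Atwood  | 38316
2  | Tolkien | 10827
3  | Tolkien | 77302
4  | Atwood  | 67556
5  | Atwood  | 42488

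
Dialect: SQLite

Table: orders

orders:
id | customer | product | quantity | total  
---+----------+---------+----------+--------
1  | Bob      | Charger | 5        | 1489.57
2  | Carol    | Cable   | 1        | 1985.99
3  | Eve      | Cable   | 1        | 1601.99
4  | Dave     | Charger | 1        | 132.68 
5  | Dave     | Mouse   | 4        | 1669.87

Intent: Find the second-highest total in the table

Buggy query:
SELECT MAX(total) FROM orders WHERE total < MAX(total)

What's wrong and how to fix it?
Bug: MAX(total) on the right of the comparison is an aggregate-in-WHERE error

Fix: Put the inner MAX in a scalar subquery

Corrected query:
SELECT MAX(total) FROM orders WHERE total < (SELECT MAX(total) FROM orders)

Result:
MAX(total)
----------
1669.87   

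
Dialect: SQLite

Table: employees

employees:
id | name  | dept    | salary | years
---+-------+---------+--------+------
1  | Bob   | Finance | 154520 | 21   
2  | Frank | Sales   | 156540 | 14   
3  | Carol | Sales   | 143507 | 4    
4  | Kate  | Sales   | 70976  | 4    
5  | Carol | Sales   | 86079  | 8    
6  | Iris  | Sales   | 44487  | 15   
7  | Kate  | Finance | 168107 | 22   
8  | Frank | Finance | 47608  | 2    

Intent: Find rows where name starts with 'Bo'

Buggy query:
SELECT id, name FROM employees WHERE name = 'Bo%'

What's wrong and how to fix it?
Bug: Wildcards only work with LIKE; '=' treats '%' as a literal character

Fix: Use LIKE for wildcard pattern matching

Corrected query:
SELECT id, name FROM employees WHERE name LIKE 'Bo%'

Result:
id | name
---+-----
1  | Bob 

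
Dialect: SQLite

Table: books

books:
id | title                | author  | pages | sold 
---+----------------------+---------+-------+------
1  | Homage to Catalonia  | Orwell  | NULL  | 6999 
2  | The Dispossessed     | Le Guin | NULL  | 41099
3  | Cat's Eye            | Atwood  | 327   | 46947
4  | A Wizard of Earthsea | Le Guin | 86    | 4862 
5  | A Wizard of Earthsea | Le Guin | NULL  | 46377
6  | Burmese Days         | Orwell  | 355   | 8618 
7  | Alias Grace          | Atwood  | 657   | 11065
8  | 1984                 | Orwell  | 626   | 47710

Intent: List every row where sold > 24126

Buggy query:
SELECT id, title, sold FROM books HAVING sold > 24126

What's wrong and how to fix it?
Bug: HAVING filters the output of aggregation, but this query has no GROUP BY and no aggregate functions, so SQLite rejects it (HAVING clause on a non-aggregate query); the condition here is per row

Fix: Use WHERE for row-level filtering

Corrected query:
SELECT id, title, sold FROM books WHERE sold > 24126

Result:
id | title                | sold 
---+----------------------+------
2  | The Dispossessed     | 41099
3  | Cat's Eye            | 46947
5  | A Wizard of Earthsea | 46377
8  | 1984                 | 47710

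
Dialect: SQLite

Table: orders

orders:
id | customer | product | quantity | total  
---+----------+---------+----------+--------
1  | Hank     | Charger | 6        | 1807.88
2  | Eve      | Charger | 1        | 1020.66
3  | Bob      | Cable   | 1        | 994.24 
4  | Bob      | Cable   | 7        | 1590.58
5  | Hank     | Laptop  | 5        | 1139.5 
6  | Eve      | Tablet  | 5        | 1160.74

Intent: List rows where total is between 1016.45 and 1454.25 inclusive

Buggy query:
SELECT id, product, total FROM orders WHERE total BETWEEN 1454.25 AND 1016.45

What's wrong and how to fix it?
Bug: The bounds are reversed; BETWEEN a AND b requires a <= b to match anything

Fix: Swap the bounds so the smaller value comes first

Corrected query:
SELECT id, product, total FROM orders WHERE total BETWEEN 1016.45 AND 1454.25

Result:
id | product | total  
---+---------+--------
2  | Charger | 1020.66
5  | Laptop  | 1139.5 
6  | Tablet  | 1160.74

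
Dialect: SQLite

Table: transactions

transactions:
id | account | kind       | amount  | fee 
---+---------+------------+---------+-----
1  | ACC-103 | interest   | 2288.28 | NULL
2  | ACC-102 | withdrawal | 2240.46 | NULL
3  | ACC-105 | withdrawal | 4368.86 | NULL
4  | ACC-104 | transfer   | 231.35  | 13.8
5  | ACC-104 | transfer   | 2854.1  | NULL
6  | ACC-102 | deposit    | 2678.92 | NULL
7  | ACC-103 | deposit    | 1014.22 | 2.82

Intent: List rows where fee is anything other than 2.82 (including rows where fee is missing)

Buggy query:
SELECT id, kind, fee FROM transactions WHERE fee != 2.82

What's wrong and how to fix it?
Bug: 'fee != 2.82' is unknown when fee is NULL, so NULL rows are silently excluded

Fix: Handle NULL separately with IS NULL alongside the inequality

Corrected query:
SELECT id, kind, fee FROM transactions WHERE fee != 2.82 OR fee IS NULL

Result:
id | kind       | fee 
---+------------+-----
1  | interest   | NULL
2  | withdrawal | NULL
3  | withdrawal | NULL
4  | transfer   | 13.8
5  | transfer   | NULL
6  | deposit    | NULL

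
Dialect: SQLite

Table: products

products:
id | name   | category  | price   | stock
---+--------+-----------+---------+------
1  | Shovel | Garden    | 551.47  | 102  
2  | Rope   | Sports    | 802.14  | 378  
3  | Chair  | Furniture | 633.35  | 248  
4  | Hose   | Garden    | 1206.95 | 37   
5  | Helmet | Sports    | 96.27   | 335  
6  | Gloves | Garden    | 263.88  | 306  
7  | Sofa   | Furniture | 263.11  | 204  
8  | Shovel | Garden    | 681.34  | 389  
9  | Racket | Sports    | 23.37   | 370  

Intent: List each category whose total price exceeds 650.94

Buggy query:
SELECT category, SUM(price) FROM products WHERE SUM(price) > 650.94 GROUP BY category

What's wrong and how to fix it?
Bug: SUM(price) is an aggregate, but WHERE filters rows before aggregation

Fix: Use HAVING (which filters groups after aggregation) instead of WHERE

Corrected query:
SELECT category, SUM(price) FROM products GROUP BY category HAVING SUM(price) > 650.94

Result:
category  | SUM(price)
----------+-----------
Furniture | 896.46    
Garden    | 2703.64   
Sports    | 921.78    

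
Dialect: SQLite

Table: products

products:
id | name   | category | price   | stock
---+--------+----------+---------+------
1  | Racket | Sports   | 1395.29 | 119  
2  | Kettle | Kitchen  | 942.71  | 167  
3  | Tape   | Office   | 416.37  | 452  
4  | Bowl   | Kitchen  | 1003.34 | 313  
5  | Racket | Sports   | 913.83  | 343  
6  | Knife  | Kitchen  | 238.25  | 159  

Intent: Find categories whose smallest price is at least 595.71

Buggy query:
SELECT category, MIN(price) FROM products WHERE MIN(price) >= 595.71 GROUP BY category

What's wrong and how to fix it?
Bug: MIN() in WHERE is a misuse of aggregate

Fix: Use HAVING for the per-group MIN condition

Corrected query:
SELECT category, MIN(price) FROM products GROUP BY category HAVING MIN(price) >= 595.71

Result:
category | MIN(price)
---------+-----------
Sports   | 913.83    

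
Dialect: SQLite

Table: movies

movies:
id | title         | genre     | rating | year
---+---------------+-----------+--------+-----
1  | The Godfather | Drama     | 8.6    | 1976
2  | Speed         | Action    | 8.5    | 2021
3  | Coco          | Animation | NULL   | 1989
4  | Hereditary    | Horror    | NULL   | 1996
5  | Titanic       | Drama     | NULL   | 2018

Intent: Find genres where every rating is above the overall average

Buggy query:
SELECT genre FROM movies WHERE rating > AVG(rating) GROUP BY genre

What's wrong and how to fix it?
Bug: AVG() is an aggregate; it can't sit directly in WHERE

Fix: Compute the overall average in a scalar subquery and compare each group's MIN against it in HAVING

Corrected query:
SELECT genre FROM movies GROUP BY genre HAVING MIN(rating) > (SELECT AVG(rating) FROM movies)

Result:
genre
-----
Drama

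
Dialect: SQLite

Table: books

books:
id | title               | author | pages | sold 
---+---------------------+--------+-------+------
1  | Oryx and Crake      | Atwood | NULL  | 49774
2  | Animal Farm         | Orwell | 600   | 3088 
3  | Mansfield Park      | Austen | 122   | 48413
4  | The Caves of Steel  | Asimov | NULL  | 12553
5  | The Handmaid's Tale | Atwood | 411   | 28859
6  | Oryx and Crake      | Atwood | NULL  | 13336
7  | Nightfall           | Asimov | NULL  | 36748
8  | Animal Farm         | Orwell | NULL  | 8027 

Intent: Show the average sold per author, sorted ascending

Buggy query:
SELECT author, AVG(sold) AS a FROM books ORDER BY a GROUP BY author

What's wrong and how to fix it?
Bug: ORDER BY appears before GROUP BY; SQL clause order requires GROUP BY first

Fix: Reorder: SELECT … FROM … GROUP BY … ORDER BY …

Corrected query:
SELECT author, AVG(sold) AS a FROM books GROUP BY author ORDER BY a

Result:
author | a           
-------+-------------
Orwell | 5557.5      
Asimov | 24650.5     
Atwood | 30656.333333
Austen | 48413       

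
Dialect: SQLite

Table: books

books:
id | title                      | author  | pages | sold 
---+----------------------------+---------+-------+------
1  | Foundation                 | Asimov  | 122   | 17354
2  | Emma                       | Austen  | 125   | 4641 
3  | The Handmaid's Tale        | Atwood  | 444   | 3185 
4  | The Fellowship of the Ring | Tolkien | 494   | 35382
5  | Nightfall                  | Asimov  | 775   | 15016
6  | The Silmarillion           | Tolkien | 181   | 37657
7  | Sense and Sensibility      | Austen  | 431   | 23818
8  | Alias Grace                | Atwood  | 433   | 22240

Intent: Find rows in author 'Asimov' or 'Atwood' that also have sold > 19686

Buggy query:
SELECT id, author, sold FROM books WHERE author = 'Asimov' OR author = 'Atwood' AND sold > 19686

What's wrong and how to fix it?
Bug: Without parentheses, AND is evaluated before OR, so the sold filter only applies to the 'Atwood' branch

Fix: Group the OR with parentheses (or use IN), then AND the threshold

Corrected query:
SELECT id, author, sold FROM books WHERE (author = 'Asimov' OR author = 'Atwood') AND sold > 19686

Result:
id | author | sold 
---+--------+------
8  | Atwood | 22240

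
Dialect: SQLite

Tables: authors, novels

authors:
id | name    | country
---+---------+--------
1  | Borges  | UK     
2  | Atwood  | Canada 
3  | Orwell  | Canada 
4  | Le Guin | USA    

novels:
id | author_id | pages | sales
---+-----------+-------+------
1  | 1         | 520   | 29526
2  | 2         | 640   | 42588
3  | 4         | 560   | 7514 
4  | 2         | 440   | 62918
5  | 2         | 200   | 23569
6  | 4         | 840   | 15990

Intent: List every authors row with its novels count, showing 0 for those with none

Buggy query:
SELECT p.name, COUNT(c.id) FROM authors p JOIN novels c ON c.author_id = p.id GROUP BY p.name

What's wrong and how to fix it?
Bug: An inner join excludes parents with zero children

Fix: Use LEFT JOIN so parents without children still appear (COUNT(c.id) gives 0)

Corrected query:
SELECT p.name, COUNT(c.id) FROM authors p LEFT JOIN novels c ON c.author_id = p.id GROUP BY p.name

Result:
name    | COUNT(c.id)
--------+------------
Atwood  | 3          
Borges  | 1          
Le Guin | 2          
Orwell  | 0          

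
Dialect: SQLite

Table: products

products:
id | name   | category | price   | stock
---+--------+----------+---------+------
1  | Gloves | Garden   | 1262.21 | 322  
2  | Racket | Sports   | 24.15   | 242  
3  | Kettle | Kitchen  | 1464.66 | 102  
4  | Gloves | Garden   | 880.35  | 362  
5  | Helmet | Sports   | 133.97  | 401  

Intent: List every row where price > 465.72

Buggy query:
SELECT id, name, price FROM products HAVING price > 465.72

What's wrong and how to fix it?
Bug: This is a non-aggregate query (no GROUP BY, no aggregates), so in SQLite the HAVING clause is invalid here; a row-level condition belongs in WHERE

Fix: Use WHERE for row-level filtering

Corrected query:
SELECT id, name, price FROM products WHERE price > 465.72

Result:
id | name   | price  
---+--------+--------
1  | Gloves | 1262.21
3  | Kettle | 1464.66
4  | Gloves | 880.35 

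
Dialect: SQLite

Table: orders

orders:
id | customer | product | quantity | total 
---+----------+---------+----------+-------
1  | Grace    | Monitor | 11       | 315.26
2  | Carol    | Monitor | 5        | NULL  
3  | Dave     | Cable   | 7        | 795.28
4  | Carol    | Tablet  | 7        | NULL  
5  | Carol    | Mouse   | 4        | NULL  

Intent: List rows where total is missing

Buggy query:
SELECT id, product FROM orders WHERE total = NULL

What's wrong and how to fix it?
Bug: '= NULL' is always unknown in SQL three-valued logic, so no rows match

Fix: Use IS NULL to test for NULL

Corrected query:
SELECT id, product FROM orders WHERE total IS NULL

Result:
id | product
---+--------
2  | Monitor
4  | Tablet 
5  | Mouse  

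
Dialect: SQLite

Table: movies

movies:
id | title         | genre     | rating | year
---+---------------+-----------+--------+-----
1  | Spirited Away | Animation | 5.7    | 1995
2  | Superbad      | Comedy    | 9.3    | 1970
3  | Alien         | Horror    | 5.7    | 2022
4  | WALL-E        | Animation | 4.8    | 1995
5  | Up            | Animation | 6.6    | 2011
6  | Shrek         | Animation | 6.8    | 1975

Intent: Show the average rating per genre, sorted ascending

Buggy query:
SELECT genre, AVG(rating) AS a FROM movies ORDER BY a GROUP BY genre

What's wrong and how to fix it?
Bug: ORDER BY appears before GROUP BY; SQL clause order requires GROUP BY first

Fix: Reorder: SELECT … FROM … GROUP BY … ORDER BY …

Corrected query:
SELECT genre, AVG(rating) AS a FROM movies GROUP BY genre ORDER BY a

Result:
genre     | a    
----------+------
Horror    | 5.7  
Animation | 5.975
Comedy    | 9.3  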